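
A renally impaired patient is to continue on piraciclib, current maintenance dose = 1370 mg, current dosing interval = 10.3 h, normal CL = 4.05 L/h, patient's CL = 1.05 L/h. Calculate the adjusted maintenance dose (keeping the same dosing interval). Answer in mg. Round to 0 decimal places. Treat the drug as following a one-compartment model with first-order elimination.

To keep the same average steady-state level, dosing rate must scale with clearance.
CL ratio = 1.05 / 4.05 = 0.2593
New dose (same interval) = 1370 × 0.2593 = 355.2 mg

355 mg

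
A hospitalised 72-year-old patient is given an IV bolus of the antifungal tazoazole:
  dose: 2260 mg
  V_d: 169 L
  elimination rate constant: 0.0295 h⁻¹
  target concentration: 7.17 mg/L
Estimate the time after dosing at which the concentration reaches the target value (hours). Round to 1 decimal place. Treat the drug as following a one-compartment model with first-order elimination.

C₀ = Dose / Vd = 2260 / 169 = 13.37 mg/L
t = ln(C₀ / C) / k = ln(13.37 / 7.17) / 0.02950
  = ln(1.865) / 0.02950 = 0.6233 / 0.02950 = 21.13 h

21.1 h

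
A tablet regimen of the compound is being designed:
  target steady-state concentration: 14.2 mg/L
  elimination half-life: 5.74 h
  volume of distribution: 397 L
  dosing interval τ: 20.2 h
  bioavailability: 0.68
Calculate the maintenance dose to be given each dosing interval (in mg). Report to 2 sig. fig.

20000 mg

k = ln2 / t½ = 0.693147 / 5.74 = 0.1208 h⁻¹
CL = k × Vd = 0.1208 × 397 = 47.96 L/h
At steady state, F × (Dose/τ) = Css × CL.
Dose = Css × CL × τ / F = 14.2 × 47.96 × 20.2 / 0.68 = 20230 mg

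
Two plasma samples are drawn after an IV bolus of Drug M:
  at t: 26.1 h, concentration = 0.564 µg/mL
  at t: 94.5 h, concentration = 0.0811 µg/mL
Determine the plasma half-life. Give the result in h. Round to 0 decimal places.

24 h

k = ln(C₁/C₂) / (t₂ − t₁) = ln(0.564/0.0811) / (94.5 − 26.1)
  = 1.939 / 68.40 = 0.02835 h⁻¹
t½ = ln2 / k = 0.693147 / 0.02835 = 24.45 h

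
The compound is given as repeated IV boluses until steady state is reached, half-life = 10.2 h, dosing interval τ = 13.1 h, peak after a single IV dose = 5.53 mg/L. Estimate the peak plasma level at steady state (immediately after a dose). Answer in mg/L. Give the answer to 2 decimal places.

9.38 mg/L

k = ln2 / t½ = 0.693147 / 10.2 = 0.06796 h⁻¹
e^(−kτ) = e^(−0.06796 × 13.1) = 0.4105
Accumulation ratio R = 1 / (1 − e^(−kτ)) = 1 / (1 − 0.4105) = 1.696
Steady-state peak = C₀ × R = 5.53 × 1.696 = 9.379 mg/L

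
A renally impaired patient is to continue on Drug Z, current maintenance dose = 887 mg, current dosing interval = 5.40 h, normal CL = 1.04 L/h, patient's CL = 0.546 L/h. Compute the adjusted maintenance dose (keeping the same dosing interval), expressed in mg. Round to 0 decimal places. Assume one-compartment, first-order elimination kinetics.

To keep the same average steady-state level, dosing rate must scale with clearance.
CL ratio = 0.546 / 1.04 = 0.5250
New dose (same interval) = 887 × 0.5250 = 465.7 mg

466 mg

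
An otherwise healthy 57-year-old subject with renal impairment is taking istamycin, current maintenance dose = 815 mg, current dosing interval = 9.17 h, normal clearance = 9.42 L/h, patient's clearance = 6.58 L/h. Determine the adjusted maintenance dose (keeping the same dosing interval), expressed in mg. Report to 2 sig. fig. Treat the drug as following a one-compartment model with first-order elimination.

570 mg

To keep the same average steady-state level, dosing rate must scale with clearance.
CL ratio = 6.58 / 9.42 = 0.6985
New dose (same interval) = 815 × 0.6985 = 569.3 mg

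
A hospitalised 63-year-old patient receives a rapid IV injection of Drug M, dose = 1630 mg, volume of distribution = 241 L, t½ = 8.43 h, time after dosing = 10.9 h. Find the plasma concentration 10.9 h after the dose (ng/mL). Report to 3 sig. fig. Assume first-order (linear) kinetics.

C₀ = Dose / Vd = 1630 / 241 = 6.763 mg/L
k = ln2 / t½ = 0.693147 / 8.43 = 0.08222 h⁻¹
C = C₀ · e^(−k·t) = 6.763 × e^(−0.08222 × 10.9)
  = 6.763 × 0.4081 = 2.760 mg/L
Convert: 2.760 mg/L × 1000 = 2760 ng/mL

2760 ng/mL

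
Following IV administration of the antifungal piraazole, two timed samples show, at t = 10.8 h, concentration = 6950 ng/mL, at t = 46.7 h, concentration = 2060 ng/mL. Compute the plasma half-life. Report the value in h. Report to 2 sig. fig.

k = ln(C₁/C₂) / (t₂ − t₁) = ln(6950/2060) / (46.7 − 10.8)
  = 1.216 / 35.90 = 0.03387 h⁻¹
t½ = ln2 / k = 0.693147 / 0.03387 = 20.46 h

20 h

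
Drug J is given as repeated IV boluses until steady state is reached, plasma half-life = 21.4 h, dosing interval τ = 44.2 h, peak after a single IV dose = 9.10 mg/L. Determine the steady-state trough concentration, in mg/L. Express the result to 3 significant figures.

2.86 mg/L

k = ln2 / t½ = 0.693147 / 21.4 = 0.03239 h⁻¹
e^(−kτ) = e^(−0.03239 × 44.2) = 0.2389
Accumulation ratio R = 1 / (1 − e^(−kτ)) = 1 / (1 − 0.2389) = 1.314
Steady-state trough = C₀ × R × e^(−kτ) = 9.10 × 1.314 × 0.2389 = 2.857 mg/L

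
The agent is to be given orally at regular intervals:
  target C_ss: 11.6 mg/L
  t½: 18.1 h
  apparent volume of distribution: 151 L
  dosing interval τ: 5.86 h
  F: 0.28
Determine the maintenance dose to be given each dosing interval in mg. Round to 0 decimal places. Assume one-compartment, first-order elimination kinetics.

1404 mg

k = ln2 / t½ = 0.693147 / 18.1 = 0.03830 h⁻¹
CL = k × Vd = 0.03830 × 151 = 5.783 L/h
At steady state, F × (Dose/τ) = Css × CL.
Dose = Css × CL × τ / F = 11.6 × 5.783 × 5.86 / 0.28 = 1404 mg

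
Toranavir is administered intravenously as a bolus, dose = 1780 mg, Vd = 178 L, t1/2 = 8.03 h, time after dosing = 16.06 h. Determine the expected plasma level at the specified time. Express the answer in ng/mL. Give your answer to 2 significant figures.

C₀ = Dose / Vd = 1780 / 178 = 10.00 mg/L
k = ln2 / t½ = 0.693147 / 8.03 = 0.08632 h⁻¹
t / t½ = 16.06 / 8.03 = 2 half-lives
C = C₀ × (1/2)^2 = 10.00 × 0.2500 = 2.500 mg/L
Convert: 2.500 mg/L × 1000 = 2500 ng/mL

2500 ng/mL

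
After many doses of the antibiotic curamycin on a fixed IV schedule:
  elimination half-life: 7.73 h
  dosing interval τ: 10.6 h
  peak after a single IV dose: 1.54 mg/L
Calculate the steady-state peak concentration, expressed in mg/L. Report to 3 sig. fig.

k = ln2 / t½ = 0.693147 / 7.73 = 0.08967 h⁻¹
e^(−kτ) = e^(−0.08967 × 10.6) = 0.3865
Accumulation ratio R = 1 / (1 − e^(−kτ)) = 1 / (1 − 0.3865) = 1.630
Steady-state peak = C₀ × R = 1.54 × 1.630 = 2.510 mg/L

2.51 mg/L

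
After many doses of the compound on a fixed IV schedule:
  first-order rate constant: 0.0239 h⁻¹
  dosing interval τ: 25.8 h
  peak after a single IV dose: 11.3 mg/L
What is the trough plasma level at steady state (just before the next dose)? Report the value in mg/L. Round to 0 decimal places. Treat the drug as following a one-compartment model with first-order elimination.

e^(−kτ) = e^(−0.02390 × 25.8) = 0.5398
Accumulation ratio R = 1 / (1 − e^(−kτ)) = 1 / (1 − 0.5398) = 2.173
Steady-state trough = C₀ × R × e^(−kτ) = 11.3 × 2.173 × 0.5398 = 13.25 mg/L

13 mg/L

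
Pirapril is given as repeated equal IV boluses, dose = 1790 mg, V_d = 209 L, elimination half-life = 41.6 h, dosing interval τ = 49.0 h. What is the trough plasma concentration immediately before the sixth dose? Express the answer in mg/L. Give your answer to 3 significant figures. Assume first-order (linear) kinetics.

6.67 mg/L

C₀ per dose = Dose / Vd = 1790 / 209 = 8.565 mg/L
k = ln2 / t½ = 0.693147 / 41.6 = 0.01666 h⁻¹
Fraction remaining after one interval: r = e^(−kτ) = e^(−0.01666 × 49.0) = 0.4420
Before dose 6, 5 doses have been given (aged 1τ, 2τ, 3τ, 4τ, 5τ).
C_trough = C₀ × (r + r² + … + r^5) = C₀ × r(1−r^5)/(1−r)
        = 8.565 × 0.4420 × (1 − 0.01687) / (1 − 0.4420) = 6.670 mg/L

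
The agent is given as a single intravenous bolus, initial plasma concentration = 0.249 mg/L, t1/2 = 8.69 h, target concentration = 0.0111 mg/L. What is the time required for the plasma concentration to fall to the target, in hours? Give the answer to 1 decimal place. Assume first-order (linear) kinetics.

k = ln2 / t½ = 0.693147 / 8.69 = 0.07976 h⁻¹
t = ln(C₀ / C) / k = ln(0.2490 / 0.0111) / 0.07976
  = ln(22.43) / 0.07976 = 3.110 / 0.07976 = 38.99 h

39.0 h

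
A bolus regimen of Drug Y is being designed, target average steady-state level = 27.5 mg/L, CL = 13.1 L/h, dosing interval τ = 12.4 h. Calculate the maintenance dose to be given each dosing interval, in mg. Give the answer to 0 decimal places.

4467 mg

At steady state, Dose/τ = Css × CL.
Dose = Css × CL × τ = 27.5 × 13.10 × 12.4 = 4467 mg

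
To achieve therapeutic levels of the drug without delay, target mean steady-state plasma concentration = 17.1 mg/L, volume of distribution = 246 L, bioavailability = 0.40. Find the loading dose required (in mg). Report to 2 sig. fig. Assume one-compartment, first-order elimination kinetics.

LD = Css × Vd / F = 17.1 × 246 / 0.40 = 10520 mg

11000 mg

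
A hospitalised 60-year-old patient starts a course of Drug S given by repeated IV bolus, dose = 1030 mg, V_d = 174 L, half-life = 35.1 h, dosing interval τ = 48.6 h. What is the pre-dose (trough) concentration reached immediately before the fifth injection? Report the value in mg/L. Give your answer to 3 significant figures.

3.60 mg/L

C₀ per dose = Dose / Vd = 1030 / 174 = 5.920 mg/L
k = ln2 / t½ = 0.693147 / 35.1 = 0.01975 h⁻¹
Fraction remaining after one interval: r = e^(−kτ) = e^(−0.01975 × 48.6) = 0.3830
Before dose 5, 4 doses have been given (aged 1τ, 2τ, 3τ, 4τ).
C_trough = C₀ × (r + r² + … + r^4) = C₀ × r(1−r^4)/(1−r)
        = 5.920 × 0.3830 × (1 − 0.02152) / (1 − 0.3830) = 3.596 mg/L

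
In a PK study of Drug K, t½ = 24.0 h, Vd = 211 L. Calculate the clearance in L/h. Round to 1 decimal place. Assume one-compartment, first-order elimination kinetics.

6.1 L/h

k = ln2 / t½ = 0.693147 / 24.0 = 0.02888 h⁻¹
CL = k × Vd = 0.02888 × 211 = 6.094 L/h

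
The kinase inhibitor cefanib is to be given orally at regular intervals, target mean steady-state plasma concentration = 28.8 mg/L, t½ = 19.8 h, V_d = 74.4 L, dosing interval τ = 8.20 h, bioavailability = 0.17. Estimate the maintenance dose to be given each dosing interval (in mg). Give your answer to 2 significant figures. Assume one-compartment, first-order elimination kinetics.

k = ln2 / t½ = 0.693147 / 19.8 = 0.03501 h⁻¹
CL = k × Vd = 0.03501 × 74.4 = 2.605 L/h
At steady state, F × (Dose/τ) = Css × CL.
Dose = Css × CL × τ / F = 28.8 × 2.605 × 8.20 / 0.17 = 3619 mg

3600 mg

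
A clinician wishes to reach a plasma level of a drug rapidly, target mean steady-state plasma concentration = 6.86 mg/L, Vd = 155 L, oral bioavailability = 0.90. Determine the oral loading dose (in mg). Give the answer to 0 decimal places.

1181 mg

LD = Css × Vd / F = 6.86 × 155 / 0.90 = 1181 mg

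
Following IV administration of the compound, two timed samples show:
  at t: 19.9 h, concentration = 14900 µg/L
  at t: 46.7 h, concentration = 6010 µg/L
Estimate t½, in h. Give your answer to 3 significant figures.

20.5 h

k = ln(C₁/C₂) / (t₂ − t₁) = ln(14900/6010) / (46.7 − 19.9)
  = 0.9079 / 26.80 = 0.03388 h⁻¹
t½ = ln2 / k = 0.693147 / 0.03388 = 20.46 h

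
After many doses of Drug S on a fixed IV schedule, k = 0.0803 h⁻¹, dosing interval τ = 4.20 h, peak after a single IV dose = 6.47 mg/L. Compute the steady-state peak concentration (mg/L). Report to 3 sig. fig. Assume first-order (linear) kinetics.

e^(−kτ) = e^(−0.08030 × 4.20) = 0.7137
Accumulation ratio R = 1 / (1 − e^(−kτ)) = 1 / (1 − 0.7137) = 3.493
Steady-state peak = C₀ × R = 6.47 × 3.493 = 22.60 mg/L

22.6 mg/L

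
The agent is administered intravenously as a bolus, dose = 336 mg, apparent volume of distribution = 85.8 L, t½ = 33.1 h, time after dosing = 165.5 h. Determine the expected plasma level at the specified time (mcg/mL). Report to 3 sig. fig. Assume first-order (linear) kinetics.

0.122 mcg/mL

C₀ = Dose / Vd = 336.0 / 85.8 = 3.916 mg/L
k = ln2 / t½ = 0.693147 / 33.1 = 0.02094 h⁻¹
t / t½ = 165.5 / 33.1 = 5 half-lives
C = C₀ × (1/2)^5 = 3.916 × 0.03125 = 0.1224 mg/L
(0.1224 mg/L = 0.1224 mcg/mL)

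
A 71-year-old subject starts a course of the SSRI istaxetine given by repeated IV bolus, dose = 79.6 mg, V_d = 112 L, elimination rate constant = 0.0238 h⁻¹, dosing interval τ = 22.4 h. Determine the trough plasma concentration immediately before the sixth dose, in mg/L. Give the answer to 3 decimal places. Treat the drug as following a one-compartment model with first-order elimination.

C₀ per dose = Dose / Vd = 79.6 / 112 = 0.7107 mg/L
Fraction remaining after one interval: r = e^(−kτ) = e^(−0.02380 × 22.4) = 0.5868
Before dose 6, 5 doses have been given (aged 1τ, 2τ, 3τ, 4τ, 5τ).
C_trough = C₀ × (r + r² + … + r^5) = C₀ × r(1−r^5)/(1−r)
        = 0.7107 × 0.5868 × (1 − 0.06957) / (1 − 0.5868) = 0.9391 mg/L

0.939 mg/L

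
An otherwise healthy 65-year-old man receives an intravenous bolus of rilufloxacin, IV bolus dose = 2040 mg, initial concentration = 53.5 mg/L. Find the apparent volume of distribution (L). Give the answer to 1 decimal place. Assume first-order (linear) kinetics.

Vd = Dose / C₀ = 2040 / 53.5 = 38.13 L

38.1 L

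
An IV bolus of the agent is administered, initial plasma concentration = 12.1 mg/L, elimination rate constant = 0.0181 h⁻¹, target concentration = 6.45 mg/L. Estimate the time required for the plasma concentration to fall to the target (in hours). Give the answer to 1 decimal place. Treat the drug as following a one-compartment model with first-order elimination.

34.8 h

t = ln(C₀ / C) / k = ln(12.10 / 6.45) / 0.01810
  = ln(1.876) / 0.01810 = 0.6291 / 0.01810 = 34.76 h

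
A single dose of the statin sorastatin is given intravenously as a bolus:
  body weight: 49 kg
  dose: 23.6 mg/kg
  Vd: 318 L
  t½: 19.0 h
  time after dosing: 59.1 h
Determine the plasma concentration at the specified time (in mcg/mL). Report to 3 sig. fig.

0.421 mcg/mL

Total dose = 23.6 × 49 = 1156 mg
C₀ = Dose / Vd = 1156 / 318 = 3.635 mg/L
k = ln2 / t½ = 0.693147 / 19.0 = 0.03648 h⁻¹
C = C₀ · e^(−k·t) = 3.635 × e^(−0.03648 × 59.1)
  = 3.635 × 0.1158 = 0.4209 mg/L
(0.4209 mg/L = 0.4209 mcg/mL)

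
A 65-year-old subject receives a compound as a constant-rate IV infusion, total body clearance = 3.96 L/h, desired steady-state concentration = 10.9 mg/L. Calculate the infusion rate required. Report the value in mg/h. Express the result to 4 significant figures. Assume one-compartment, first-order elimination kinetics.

43.16 mg/h

At steady state, infusion rate R₀ = Css × CL = 10.9 × 3.960 = 43.16 mg/h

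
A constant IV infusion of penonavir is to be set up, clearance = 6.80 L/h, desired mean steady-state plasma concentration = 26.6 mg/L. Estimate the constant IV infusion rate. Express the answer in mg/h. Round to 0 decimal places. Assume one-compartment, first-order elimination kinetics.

181 mg/h

At steady state, infusion rate R₀ = Css × CL = 26.6 × 6.800 = 180.9 mg/h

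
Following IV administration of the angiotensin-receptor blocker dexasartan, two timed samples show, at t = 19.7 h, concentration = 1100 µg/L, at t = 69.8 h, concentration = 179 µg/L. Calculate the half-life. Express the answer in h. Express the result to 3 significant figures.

k = ln(C₁/C₂) / (t₂ − t₁) = ln(1100/179) / (69.8 − 19.7)
  = 1.816 / 50.10 = 0.03625 h⁻¹
t½ = ln2 / k = 0.693147 / 0.03625 = 19.12 h

19.1 h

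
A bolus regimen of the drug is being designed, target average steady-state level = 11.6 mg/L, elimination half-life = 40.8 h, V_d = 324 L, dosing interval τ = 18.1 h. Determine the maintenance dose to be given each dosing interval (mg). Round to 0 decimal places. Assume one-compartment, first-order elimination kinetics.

1156 mg

k = ln2 / t½ = 0.693147 / 40.8 = 0.01699 h⁻¹
CL = k × Vd = 0.01699 × 324 = 5.505 L/h
At steady state, Dose/τ = Css × CL.
Dose = Css × CL × τ = 11.6 × 5.505 × 18.1 = 1156 mg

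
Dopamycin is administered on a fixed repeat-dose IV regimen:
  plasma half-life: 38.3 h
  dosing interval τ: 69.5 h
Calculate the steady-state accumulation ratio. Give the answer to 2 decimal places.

1.40

k = ln2 / t½ = 0.693147 / 38.3 = 0.01810 h⁻¹
e^(−kτ) = e^(−0.01810 × 69.5) = 0.2842
Accumulation ratio R = 1 / (1 − e^(−kτ)) = 1 / (1 − 0.2842) = 1.397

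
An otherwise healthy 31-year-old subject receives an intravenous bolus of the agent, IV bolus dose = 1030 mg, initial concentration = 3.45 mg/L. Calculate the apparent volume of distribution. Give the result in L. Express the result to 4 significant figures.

Vd = Dose / C₀ = 1030 / 3.45 = 298.6 L

298.6 L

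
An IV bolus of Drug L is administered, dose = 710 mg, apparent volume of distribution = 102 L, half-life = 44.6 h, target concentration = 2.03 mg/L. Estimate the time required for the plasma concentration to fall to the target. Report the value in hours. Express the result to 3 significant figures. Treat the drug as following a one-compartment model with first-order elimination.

C₀ = Dose / Vd = 710.0 / 102 = 6.961 mg/L
k = ln2 / t½ = 0.693147 / 44.6 = 0.01554 h⁻¹
t = ln(C₀ / C) / k = ln(6.961 / 2.03) / 0.01554
  = ln(3.429) / 0.01554 = 1.232 / 0.01554 = 79.28 h

79.3 h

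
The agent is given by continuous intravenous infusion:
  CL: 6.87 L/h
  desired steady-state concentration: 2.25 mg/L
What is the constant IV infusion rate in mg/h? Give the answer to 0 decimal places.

At steady state, infusion rate R₀ = Css × CL = 2.25 × 6.870 = 15.46 mg/h

15 mg/h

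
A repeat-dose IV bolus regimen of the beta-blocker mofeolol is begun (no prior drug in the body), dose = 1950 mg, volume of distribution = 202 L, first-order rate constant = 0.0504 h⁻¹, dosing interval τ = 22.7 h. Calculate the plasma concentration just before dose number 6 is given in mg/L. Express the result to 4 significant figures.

C₀ per dose = Dose / Vd = 1950 / 202 = 9.653 mg/L
Fraction remaining after one interval: r = e^(−kτ) = e^(−0.05040 × 22.7) = 0.3185
Before dose 6, 5 doses have been given (aged 1τ, 2τ, 3τ, 4τ, 5τ).
C_trough = C₀ × (r + r² + … + r^5) = C₀ × r(1−r^5)/(1−r)
        = 9.653 × 0.3185 × (1 − 0.003278) / (1 − 0.3185) = 4.497 mg/L

4.497 mg/L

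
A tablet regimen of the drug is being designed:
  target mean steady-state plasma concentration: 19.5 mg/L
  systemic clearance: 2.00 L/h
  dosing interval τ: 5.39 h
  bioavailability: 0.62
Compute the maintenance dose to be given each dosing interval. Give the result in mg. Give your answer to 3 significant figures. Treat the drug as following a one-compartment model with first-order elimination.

339 mg

At steady state, F × (Dose/τ) = Css × CL.
Dose = Css × CL × τ / F = 19.5 × 2.000 × 5.39 / 0.62 = 339.0 mg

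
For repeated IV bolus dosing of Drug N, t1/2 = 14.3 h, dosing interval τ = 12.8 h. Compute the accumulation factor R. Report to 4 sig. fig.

k = ln2 / t½ = 0.693147 / 14.3 = 0.04847 h⁻¹
e^(−kτ) = e^(−0.04847 × 12.8) = 0.5377
Accumulation ratio R = 1 / (1 − e^(−kτ)) = 1 / (1 − 0.5377) = 2.163

2.163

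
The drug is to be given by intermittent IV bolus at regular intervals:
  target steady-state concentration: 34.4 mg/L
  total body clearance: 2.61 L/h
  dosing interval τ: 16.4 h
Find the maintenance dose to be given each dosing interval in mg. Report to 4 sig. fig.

At steady state, Dose/τ = Css × CL.
Dose = Css × CL × τ = 34.4 × 2.610 × 16.4 = 1472 mg

1472 mg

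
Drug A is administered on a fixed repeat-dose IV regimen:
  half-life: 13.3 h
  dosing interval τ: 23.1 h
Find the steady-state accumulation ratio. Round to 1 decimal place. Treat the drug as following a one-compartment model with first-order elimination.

k = ln2 / t½ = 0.693147 / 13.3 = 0.05212 h⁻¹
e^(−kτ) = e^(−0.05212 × 23.1) = 0.3000
Accumulation ratio R = 1 / (1 − e^(−kτ)) = 1 / (1 − 0.3000) = 1.429

1.4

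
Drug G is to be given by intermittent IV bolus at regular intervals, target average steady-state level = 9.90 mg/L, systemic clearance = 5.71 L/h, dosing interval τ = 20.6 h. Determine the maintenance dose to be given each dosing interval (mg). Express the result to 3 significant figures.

1160 mg

At steady state, Dose/τ = Css × CL.
Dose = Css × CL × τ = 9.90 × 5.710 × 20.6 = 1164 mg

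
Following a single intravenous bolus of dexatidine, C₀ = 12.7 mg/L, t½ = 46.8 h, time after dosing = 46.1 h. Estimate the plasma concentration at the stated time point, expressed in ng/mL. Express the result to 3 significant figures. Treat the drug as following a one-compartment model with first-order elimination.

6420 ng/mL

k = ln2 / t½ = 0.693147 / 46.8 = 0.01481 h⁻¹
C = C₀ · e^(−k·t) = 12.70 × e^(−0.01481 × 46.1)
  = 12.70 × 0.5052 = 6.416 mg/L
Convert: 6.416 mg/L × 1000 = 6416 ng/mL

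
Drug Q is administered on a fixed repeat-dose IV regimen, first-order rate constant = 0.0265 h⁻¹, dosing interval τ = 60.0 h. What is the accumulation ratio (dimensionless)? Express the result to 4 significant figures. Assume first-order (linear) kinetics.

1.256

e^(−kτ) = e^(−0.02650 × 60.0) = 0.2039
Accumulation ratio R = 1 / (1 − e^(−kτ)) = 1 / (1 − 0.2039) = 1.256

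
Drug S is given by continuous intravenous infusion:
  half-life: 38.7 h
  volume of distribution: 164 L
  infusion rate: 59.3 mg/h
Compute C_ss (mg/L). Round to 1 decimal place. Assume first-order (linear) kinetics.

k = ln2 / t½ = 0.693147 / 38.7 = 0.01791 h⁻¹
CL = k × Vd = 0.01791 × 164 = 2.937 L/h
At steady state Css = R₀ / CL = 59.3 / 2.937 = 20.19 mg/L

20.2 mg/L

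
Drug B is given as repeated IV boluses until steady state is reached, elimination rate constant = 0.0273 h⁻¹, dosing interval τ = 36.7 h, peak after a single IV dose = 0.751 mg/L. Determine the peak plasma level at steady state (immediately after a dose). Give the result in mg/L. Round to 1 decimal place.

1.2 mg/L

e^(−kτ) = e^(−0.02730 × 36.7) = 0.3672
Accumulation ratio R = 1 / (1 − e^(−kτ)) = 1 / (1 − 0.3672) = 1.580
Steady-state peak = C₀ × R = 0.751 × 1.580 = 1.187 mg/L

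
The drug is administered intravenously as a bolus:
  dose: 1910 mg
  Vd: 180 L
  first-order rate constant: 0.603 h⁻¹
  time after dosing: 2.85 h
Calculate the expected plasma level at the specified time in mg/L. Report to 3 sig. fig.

C₀ = Dose / Vd = 1910 / 180 = 10.61 mg/L
C = C₀ · e^(−k·t) = 10.61 × e^(−0.6030 × 2.85)
  = 10.61 × 0.1793 = 1.902 mg/L

1.90 mg/L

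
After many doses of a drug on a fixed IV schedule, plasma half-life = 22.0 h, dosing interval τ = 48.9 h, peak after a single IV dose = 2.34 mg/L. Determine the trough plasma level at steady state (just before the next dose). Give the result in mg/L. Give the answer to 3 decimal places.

0.638 mg/L

k = ln2 / t½ = 0.693147 / 22.0 = 0.03151 h⁻¹
e^(−kτ) = e^(−0.03151 × 48.9) = 0.2142
Accumulation ratio R = 1 / (1 − e^(−kτ)) = 1 / (1 − 0.2142) = 1.273
Steady-state trough = C₀ × R × e^(−kτ) = 2.34 × 1.273 × 0.2142 = 0.6381 mg/L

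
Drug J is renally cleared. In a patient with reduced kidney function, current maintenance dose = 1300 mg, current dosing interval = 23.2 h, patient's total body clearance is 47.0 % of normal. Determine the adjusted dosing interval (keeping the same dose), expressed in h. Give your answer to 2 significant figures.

49 h

To keep the same average steady-state level, dosing rate must scale with clearance.
CL ratio = 47.0 / 100 = 0.4700
New interval (same dose) = 23.2 / 0.4700 = 49.36 h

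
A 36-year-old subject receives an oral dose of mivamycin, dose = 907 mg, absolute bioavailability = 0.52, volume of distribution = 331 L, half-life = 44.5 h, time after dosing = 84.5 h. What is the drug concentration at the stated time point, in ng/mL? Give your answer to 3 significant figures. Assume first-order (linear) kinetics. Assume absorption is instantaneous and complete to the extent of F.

Amount reaching circulation = F × Dose = 0.52 × 907.0 = 471.6 mg
C₀ = F·Dose / Vd = 471.6 / 331 = 1.425 mg/L
k = ln2 / t½ = 0.693147 / 44.5 = 0.01558 h⁻¹
C = C₀ · e^(−k·t) = 1.425 × e^(−0.01558 × 84.5)
  = 1.425 × 0.2681 = 0.3820 mg/L
Convert: 0.3820 mg/L × 1000 = 382.0 ng/mL

382 ng/mL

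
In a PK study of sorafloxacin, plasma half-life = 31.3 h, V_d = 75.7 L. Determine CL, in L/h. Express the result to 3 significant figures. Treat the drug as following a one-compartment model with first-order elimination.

1.68 L/h

k = ln2 / t½ = 0.693147 / 31.3 = 0.02215 h⁻¹
CL = k × Vd = 0.02215 × 75.7 = 1.677 L/h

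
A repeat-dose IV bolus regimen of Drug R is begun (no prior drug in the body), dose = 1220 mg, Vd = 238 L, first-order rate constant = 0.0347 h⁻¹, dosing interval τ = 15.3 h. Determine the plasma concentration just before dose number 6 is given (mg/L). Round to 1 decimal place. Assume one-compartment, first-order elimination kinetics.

6.8 mg/L

C₀ per dose = Dose / Vd = 1220 / 238 = 5.126 mg/L
Fraction remaining after one interval: r = e^(−kτ) = e^(−0.03470 × 15.3) = 0.5881
Before dose 6, 5 doses have been given (aged 1τ, 2τ, 3τ, 4τ, 5τ).
C_trough = C₀ × (r + r² + … + r^5) = C₀ × r(1−r^5)/(1−r)
        = 5.126 × 0.5881 × (1 − 0.07035) / (1 − 0.5881) = 6.804 mg/L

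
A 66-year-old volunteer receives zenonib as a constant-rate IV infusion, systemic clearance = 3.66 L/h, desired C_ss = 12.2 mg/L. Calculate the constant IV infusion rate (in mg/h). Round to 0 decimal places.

45 mg/h

At steady state, infusion rate R₀ = Css × CL = 12.2 × 3.660 = 44.65 mg/h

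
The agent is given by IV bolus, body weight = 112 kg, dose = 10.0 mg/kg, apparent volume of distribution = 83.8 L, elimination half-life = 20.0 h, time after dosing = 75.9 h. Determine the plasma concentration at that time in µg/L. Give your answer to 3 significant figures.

963 µg/L

Total dose = 10.0 × 112 = 1120 mg
C₀ = Dose / Vd = 1120 / 83.8 = 13.37 mg/L
k = ln2 / t½ = 0.693147 / 20.0 = 0.03466 h⁻¹
C = C₀ · e^(−k·t) = 13.37 × e^(−0.03466 × 75.9)
  = 13.37 × 0.07203 = 0.9630 mg/L
Convert: 0.9630 mg/L × 1000 = 963.0 µg/L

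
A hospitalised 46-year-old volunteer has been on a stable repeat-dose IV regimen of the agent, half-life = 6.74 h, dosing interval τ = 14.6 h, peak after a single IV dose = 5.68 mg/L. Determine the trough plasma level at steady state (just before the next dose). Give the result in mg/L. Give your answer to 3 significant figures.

k = ln2 / t½ = 0.693147 / 6.74 = 0.1028 h⁻¹
e^(−kτ) = e^(−0.1028 × 14.6) = 0.2229
Accumulation ratio R = 1 / (1 − e^(−kτ)) = 1 / (1 − 0.2229) = 1.287
Steady-state trough = C₀ × R × e^(−kτ) = 5.68 × 1.287 × 0.2229 = 1.629 mg/L

1.63 mg/L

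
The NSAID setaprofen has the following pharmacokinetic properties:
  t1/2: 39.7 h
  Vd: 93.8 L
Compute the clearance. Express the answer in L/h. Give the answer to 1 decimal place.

1.6 L/h

k = ln2 / t½ = 0.693147 / 39.7 = 0.01746 h⁻¹
CL = k × Vd = 0.01746 × 93.8 = 1.638 L/h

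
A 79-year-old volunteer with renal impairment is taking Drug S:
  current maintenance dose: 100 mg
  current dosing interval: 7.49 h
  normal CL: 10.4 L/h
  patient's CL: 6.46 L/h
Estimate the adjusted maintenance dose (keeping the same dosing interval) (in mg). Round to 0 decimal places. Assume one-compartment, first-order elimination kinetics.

62 mg

To keep the same average steady-state level, dosing rate must scale with clearance.
CL ratio = 6.46 / 10.4 = 0.6212
New dose (same interval) = 100 × 0.6212 = 62.12 mg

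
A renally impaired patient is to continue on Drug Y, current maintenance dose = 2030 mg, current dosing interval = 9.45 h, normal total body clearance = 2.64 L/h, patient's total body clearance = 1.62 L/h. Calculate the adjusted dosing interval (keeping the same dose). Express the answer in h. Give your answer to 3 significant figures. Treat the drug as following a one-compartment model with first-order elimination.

15.4 h

To keep the same average steady-state level, dosing rate must scale with clearance.
CL ratio = 1.62 / 2.64 = 0.6136
New interval (same dose) = 9.45 / 0.6136 = 15.40 h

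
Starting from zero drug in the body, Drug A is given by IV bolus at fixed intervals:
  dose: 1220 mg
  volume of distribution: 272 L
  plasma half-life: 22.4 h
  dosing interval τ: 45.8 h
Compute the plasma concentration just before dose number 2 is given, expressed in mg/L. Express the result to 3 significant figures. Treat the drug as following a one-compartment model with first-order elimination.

C₀ per dose = Dose / Vd = 1220 / 272 = 4.485 mg/L
k = ln2 / t½ = 0.693147 / 22.4 = 0.03094 h⁻¹
Fraction remaining after one interval: r = e^(−kτ) = e^(−0.03094 × 45.8) = 0.2424
Before dose 2, 1 dose has been given (aged 1τ).
C_trough = C₀ × r = 4.485 × 0.2424 = 1.087 mg/L

1.09 mg/L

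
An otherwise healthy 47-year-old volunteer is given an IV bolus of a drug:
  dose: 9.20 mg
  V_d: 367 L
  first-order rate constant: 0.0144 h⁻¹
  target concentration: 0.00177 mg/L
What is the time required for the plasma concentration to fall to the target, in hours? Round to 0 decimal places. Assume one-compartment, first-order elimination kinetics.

C₀ = Dose / Vd = 9.200 / 367 = 0.02507 mg/L
t = ln(C₀ / C) / k = ln(0.02507 / 0.00177) / 0.01440
  = ln(14.16) / 0.01440 = 2.650 / 0.01440 = 184.0 h

184 h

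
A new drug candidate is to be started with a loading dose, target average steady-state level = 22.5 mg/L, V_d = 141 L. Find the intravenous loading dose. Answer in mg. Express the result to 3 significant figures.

LD = Css × Vd = 22.5 × 141 = 3173 mg

3170 mg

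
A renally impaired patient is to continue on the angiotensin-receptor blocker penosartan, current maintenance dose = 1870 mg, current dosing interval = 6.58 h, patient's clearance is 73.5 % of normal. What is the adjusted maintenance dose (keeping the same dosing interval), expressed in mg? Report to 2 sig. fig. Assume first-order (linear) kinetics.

1400 mg

To keep the same average steady-state level, dosing rate must scale with clearance.
CL ratio = 73.5 / 100 = 0.7350
New dose (same interval) = 1870 × 0.7350 = 1374 mg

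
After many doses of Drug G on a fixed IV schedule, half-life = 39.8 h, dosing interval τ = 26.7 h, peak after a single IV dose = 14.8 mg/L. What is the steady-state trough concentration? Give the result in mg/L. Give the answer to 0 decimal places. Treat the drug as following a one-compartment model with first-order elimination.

k = ln2 / t½ = 0.693147 / 39.8 = 0.01742 h⁻¹
e^(−kτ) = e^(−0.01742 × 26.7) = 0.6281
Accumulation ratio R = 1 / (1 − e^(−kτ)) = 1 / (1 − 0.6281) = 2.689
Steady-state trough = C₀ × R × e^(−kτ) = 14.8 × 2.689 × 0.6281 = 25.00 mg/L

25 mg/L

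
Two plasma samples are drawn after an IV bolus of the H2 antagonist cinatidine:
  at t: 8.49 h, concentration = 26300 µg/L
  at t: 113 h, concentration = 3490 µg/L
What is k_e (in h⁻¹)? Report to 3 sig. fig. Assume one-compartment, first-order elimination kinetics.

k = ln(C₁/C₂) / (t₂ − t₁) = ln(26300/3490) / (113 − 8.49)
  = 2.020 / 104.5 = 0.01933 h⁻¹

0.0193 h⁻¹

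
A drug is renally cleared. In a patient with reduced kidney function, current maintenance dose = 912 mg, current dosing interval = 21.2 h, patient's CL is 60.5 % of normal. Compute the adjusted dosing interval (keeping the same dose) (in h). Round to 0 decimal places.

35 h

To keep the same average steady-state level, dosing rate must scale with clearance.
CL ratio = 60.5 / 100 = 0.6050
New interval (same dose) = 21.2 / 0.6050 = 35.04 h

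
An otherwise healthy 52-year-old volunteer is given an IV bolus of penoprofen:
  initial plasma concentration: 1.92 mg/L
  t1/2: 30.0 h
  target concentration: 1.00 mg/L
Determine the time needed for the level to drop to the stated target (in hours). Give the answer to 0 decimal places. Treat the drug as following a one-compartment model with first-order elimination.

k = ln2 / t½ = 0.693147 / 30.0 = 0.02310 h⁻¹
t = ln(C₀ / C) / k = ln(1.920 / 1.00) / 0.02310
  = ln(1.920) / 0.02310 = 0.6523 / 0.02310 = 28.24 h

28 h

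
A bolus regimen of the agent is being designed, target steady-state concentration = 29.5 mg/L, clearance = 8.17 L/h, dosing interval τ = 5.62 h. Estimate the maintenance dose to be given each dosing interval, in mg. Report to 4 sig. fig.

At steady state, Dose/τ = Css × CL.
Dose = Css × CL × τ = 29.5 × 8.170 × 5.62 = 1355 mg

1355 mg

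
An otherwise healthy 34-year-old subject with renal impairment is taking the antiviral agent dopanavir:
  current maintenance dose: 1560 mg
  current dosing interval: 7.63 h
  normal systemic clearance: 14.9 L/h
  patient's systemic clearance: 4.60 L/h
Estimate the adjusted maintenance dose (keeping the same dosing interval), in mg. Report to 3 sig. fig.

482 mg

To keep the same average steady-state level, dosing rate must scale with clearance.
CL ratio = 4.60 / 14.9 = 0.3087
New dose (same interval) = 1560 × 0.3087 = 481.6 mg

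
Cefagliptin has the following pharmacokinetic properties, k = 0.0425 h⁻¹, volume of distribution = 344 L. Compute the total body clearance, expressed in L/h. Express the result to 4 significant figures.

CL = k × Vd = 0.0425 × 344 = 14.62 L/h

14.62 L/h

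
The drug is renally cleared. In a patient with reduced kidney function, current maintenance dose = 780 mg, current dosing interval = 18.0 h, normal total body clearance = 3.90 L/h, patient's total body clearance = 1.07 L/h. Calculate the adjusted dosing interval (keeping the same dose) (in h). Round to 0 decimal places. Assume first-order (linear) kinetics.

To keep the same average steady-state level, dosing rate must scale with clearance.
CL ratio = 1.07 / 3.90 = 0.2744
New interval (same dose) = 18.0 / 0.2744 = 65.60 h

66 h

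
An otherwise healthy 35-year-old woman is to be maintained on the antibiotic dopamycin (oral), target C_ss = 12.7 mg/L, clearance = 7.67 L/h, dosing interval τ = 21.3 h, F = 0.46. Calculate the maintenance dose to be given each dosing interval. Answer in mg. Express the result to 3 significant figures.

At steady state, F × (Dose/τ) = Css × CL.
Dose = Css × CL × τ / F = 12.7 × 7.670 × 21.3 / 0.46 = 4510 mg

4510 mg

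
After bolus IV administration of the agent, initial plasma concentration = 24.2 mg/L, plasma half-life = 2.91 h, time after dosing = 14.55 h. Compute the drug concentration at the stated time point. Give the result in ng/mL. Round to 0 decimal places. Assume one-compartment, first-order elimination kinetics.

756 ng/mL

k = ln2 / t½ = 0.693147 / 2.91 = 0.2382 h⁻¹
t / t½ = 14.55 / 2.91 = 5 half-lives
C = C₀ × (1/2)^5 = 24.20 × 0.03125 = 0.7563 mg/L
Convert: 0.7563 mg/L × 1000 = 756.3 ng/mL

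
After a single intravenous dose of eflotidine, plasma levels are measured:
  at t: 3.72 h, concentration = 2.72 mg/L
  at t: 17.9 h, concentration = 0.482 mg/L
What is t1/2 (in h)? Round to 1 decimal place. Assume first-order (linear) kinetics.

5.7 h

k = ln(C₁/C₂) / (t₂ − t₁) = ln(2.72/0.482) / (17.9 − 3.72)
  = 1.730 / 14.18 = 0.1220 h⁻¹
t½ = ln2 / k = 0.693147 / 0.1220 = 5.682 h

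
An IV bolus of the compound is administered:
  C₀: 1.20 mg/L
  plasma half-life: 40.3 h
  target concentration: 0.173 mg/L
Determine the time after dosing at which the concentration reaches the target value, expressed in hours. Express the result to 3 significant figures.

113 h

k = ln2 / t½ = 0.693147 / 40.3 = 0.01720 h⁻¹
t = ln(C₀ / C) / k = ln(1.200 / 0.173) / 0.01720
  = ln(6.936) / 0.01720 = 1.937 / 0.01720 = 112.6 h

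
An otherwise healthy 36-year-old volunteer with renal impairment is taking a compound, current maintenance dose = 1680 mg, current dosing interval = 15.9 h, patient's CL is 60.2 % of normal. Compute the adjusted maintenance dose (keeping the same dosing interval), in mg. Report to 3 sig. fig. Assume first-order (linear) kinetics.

To keep the same average steady-state level, dosing rate must scale with clearance.
CL ratio = 60.2 / 100 = 0.6020
New dose (same interval) = 1680 × 0.6020 = 1011 mg

1010 mg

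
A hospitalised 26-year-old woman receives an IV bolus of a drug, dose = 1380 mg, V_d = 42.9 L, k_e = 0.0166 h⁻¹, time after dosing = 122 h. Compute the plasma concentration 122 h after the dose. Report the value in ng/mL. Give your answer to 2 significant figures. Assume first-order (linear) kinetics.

4200 ng/mL

C₀ = Dose / Vd = 1380 / 42.9 = 32.17 mg/L
C = C₀ · e^(−k·t) = 32.17 × e^(−0.01660 × 122)
  = 32.17 × 0.1320 = 4.246 mg/L
Convert: 4.246 mg/L × 1000 = 4246 ng/mL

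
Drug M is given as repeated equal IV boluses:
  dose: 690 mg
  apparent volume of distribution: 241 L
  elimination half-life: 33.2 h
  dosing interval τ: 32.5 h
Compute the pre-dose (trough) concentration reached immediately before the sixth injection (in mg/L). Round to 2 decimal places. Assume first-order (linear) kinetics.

2.85 mg/L

C₀ per dose = Dose / Vd = 690 / 241 = 2.863 mg/L
k = ln2 / t½ = 0.693147 / 33.2 = 0.02088 h⁻¹
Fraction remaining after one interval: r = e^(−kτ) = e^(−0.02088 × 32.5) = 0.5073
Before dose 6, 5 doses have been given (aged 1τ, 2τ, 3τ, 4τ, 5τ).
C_trough = C₀ × (r + r² + … + r^5) = C₀ × r(1−r^5)/(1−r)
        = 2.863 × 0.5073 × (1 − 0.03360) / (1 − 0.5073) = 2.849 mg/L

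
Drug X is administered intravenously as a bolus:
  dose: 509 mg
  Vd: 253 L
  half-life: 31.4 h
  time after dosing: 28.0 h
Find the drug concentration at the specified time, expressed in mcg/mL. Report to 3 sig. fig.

C₀ = Dose / Vd = 509.0 / 253 = 2.012 mg/L
k = ln2 / t½ = 0.693147 / 31.4 = 0.02207 h⁻¹
C = C₀ · e^(−k·t) = 2.012 × e^(−0.02207 × 28.0)
  = 2.012 × 0.5390 = 1.084 mg/L
(1.084 mg/L = 1.084 mcg/mL)

1.08 mcg/mL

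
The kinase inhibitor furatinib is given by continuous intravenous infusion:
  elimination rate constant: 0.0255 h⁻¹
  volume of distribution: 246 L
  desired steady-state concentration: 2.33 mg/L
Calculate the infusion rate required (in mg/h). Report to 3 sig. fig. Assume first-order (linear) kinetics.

14.6 mg/h

CL = k × Vd = 0.02550 × 246 = 6.273 L/h
At steady state, infusion rate R₀ = Css × CL = 2.33 × 6.273 = 14.62 mg/h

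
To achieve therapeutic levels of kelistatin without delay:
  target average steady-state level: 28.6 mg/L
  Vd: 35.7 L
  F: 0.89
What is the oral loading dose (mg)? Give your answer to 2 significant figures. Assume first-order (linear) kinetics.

1100 mg

LD = Css × Vd / F = 28.6 × 35.7 / 0.89 = 1147 mg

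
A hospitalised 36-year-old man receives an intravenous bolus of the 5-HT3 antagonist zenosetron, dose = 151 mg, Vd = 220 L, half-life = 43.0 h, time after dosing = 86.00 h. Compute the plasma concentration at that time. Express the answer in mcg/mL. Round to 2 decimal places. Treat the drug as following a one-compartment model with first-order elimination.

0.17 mcg/mL

C₀ = Dose / Vd = 151.0 / 220 = 0.6864 mg/L
k = ln2 / t½ = 0.693147 / 43.0 = 0.01612 h⁻¹
t / t½ = 86.00 / 43.0 = 2 half-lives
C = C₀ × (1/2)^2 = 0.6864 × 0.2500 = 0.1716 mg/L
(0.1716 mg/L = 0.1716 mcg/mL)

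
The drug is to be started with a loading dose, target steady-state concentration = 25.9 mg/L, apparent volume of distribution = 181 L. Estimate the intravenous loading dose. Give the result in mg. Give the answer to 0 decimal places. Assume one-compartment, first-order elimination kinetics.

LD = Css × Vd = 25.9 × 181 = 4688 mg

4688 mg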